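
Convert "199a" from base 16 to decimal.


Input: "199a" in base 16
Positional expansion:
  Digit '1' (value 1) x 16^3 = 4096
  Digit '9' (value 9) x 16^2 = 2304
  Digit '9' (value 9) x 16^1 = 144
  Digit 'a' (value 10) x 16^0 = 10
Sum = 6554

6554


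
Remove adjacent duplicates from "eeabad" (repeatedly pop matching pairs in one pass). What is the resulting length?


Input: eeabad
Stack-based adjacent duplicate removal:
  Read 'e': push. Stack: e
  Read 'e': matches stack top 'e' => pop. Stack: (empty)
  Read 'a': push. Stack: a
  Read 'b': push. Stack: ab
  Read 'a': push. Stack: aba
  Read 'd': push. Stack: abad
Final stack: "abad" (length 4)

4


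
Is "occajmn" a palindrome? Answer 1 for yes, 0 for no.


Input: occajmn
Reversed: nmjacco
  Compare pos 0 ('o') with pos 6 ('n'): MISMATCH
  Compare pos 1 ('c') with pos 5 ('m'): MISMATCH
  Compare pos 2 ('c') with pos 4 ('j'): MISMATCH
Result: not a palindrome

0


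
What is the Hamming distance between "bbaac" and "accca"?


Comparing "bbaac" and "accca" position by position:
  Position 0: 'b' vs 'a' => differ
  Position 1: 'b' vs 'c' => differ
  Position 2: 'a' vs 'c' => differ
  Position 3: 'a' vs 'c' => differ
  Position 4: 'c' vs 'a' => differ
Total differences (Hamming distance): 5

5


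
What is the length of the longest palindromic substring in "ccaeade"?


Input: "ccaeade"
Checking substrings for palindromes:
  [2:5] "aea" (len 3) => palindrome
  [0:2] "cc" (len 2) => palindrome
Longest palindromic substring: "aea" with length 3

3


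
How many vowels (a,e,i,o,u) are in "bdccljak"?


Input: bdccljak
Checking each character:
  'b' at position 0: consonant
  'd' at position 1: consonant
  'c' at position 2: consonant
  'c' at position 3: consonant
  'l' at position 4: consonant
  'j' at position 5: consonant
  'a' at position 6: vowel (running total: 1)
  'k' at position 7: consonant
Total vowels: 1

1


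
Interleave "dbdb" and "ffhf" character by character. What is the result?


Interleaving "dbdb" and "ffhf":
  Position 0: 'd' from first, 'f' from second => "df"
  Position 1: 'b' from first, 'f' from second => "bf"
  Position 2: 'd' from first, 'h' from second => "dh"
  Position 3: 'b' from first, 'f' from second => "bf"
Result: dfbfdhbf

dfbfdhbf


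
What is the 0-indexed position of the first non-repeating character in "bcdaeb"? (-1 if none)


Input: bcdaeb
Character frequencies:
  'a': 1
  'b': 2
  'c': 1
  'd': 1
  'e': 1
Scanning left to right for freq == 1:
  Position 0 ('b'): freq=2, skip
  Position 1 ('c'): unique! => answer = 1

1


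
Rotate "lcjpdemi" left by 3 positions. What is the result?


Input: "lcjpdemi", rotate left by 3
First 3 characters: "lcj"
Remaining characters: "pdemi"
Concatenate remaining + first: "pdemi" + "lcj" = "pdemilcj"

pdemilcj


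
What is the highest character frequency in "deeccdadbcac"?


Input: deeccdadbcac
Character counts:
  'a': 2
  'b': 1
  'c': 4
  'd': 3
  'e': 2
Maximum frequency: 4

4


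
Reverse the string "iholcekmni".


Input: iholcekmni
Reading characters right to left:
  Position 9: 'i'
  Position 8: 'n'
  Position 7: 'm'
  Position 6: 'k'
  Position 5: 'e'
  Position 4: 'c'
  Position 3: 'l'
  Position 2: 'o'
  Position 1: 'h'
  Position 0: 'i'
Reversed: inmkeclohi

inmkeclohi


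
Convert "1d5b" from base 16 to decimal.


Input: "1d5b" in base 16
Positional expansion:
  Digit '1' (value 1) x 16^3 = 4096
  Digit 'd' (value 13) x 16^2 = 3328
  Digit '5' (value 5) x 16^1 = 80
  Digit 'b' (value 11) x 16^0 = 11
Sum = 7515

7515


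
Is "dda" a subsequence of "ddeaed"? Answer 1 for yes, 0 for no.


Check if "dda" is a subsequence of "ddeaed"
Greedy scan:
  Position 0 ('d'): matches sub[0] = 'd'
  Position 1 ('d'): matches sub[1] = 'd'
  Position 2 ('e'): no match needed
  Position 3 ('a'): matches sub[2] = 'a'
  Position 4 ('e'): no match needed
  Position 5 ('d'): no match needed
All 3 characters matched => is a subsequence

1


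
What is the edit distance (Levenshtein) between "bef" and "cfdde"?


Computing edit distance: "bef" -> "cfdde"
DP table:
           c    f    d    d    e
      0    1    2    3    4    5
  b   1    1    2    3    4    5
  e   2    2    2    3    4    4
  f   3    3    2    3    4    5
Edit distance = dp[3][5] = 5

5


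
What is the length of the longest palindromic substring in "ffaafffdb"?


Input: "ffaafffdb"
Checking substrings for palindromes:
  [0:6] "ffaaff" (len 6) => palindrome
  [1:5] "faaf" (len 4) => palindrome
  [4:7] "fff" (len 3) => palindrome
  [0:2] "ff" (len 2) => palindrome
  [2:4] "aa" (len 2) => palindrome
  [4:6] "ff" (len 2) => palindrome
Longest palindromic substring: "ffaaff" with length 6

6


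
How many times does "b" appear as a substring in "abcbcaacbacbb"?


Searching for "b" in "abcbcaacbacbb"
Scanning each position:
  Position 0: "a" => no
  Position 1: "b" => MATCH
  Position 2: "c" => no
  Position 3: "b" => MATCH
  Position 4: "c" => no
  Position 5: "a" => no
  Position 6: "a" => no
  Position 7: "c" => no
  Position 8: "b" => MATCH
  Position 9: "a" => no
  Position 10: "c" => no
  Position 11: "b" => MATCH
  Position 12: "b" => MATCH
Total occurrences: 5

5


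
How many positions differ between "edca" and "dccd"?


Comparing "edca" and "dccd" position by position:
  Position 0: 'e' vs 'd' => DIFFER
  Position 1: 'd' vs 'c' => DIFFER
  Position 2: 'c' vs 'c' => same
  Position 3: 'a' vs 'd' => DIFFER
Positions that differ: 3

3


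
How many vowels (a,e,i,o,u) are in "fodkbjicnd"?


Input: fodkbjicnd
Checking each character:
  'f' at position 0: consonant
  'o' at position 1: vowel (running total: 1)
  'd' at position 2: consonant
  'k' at position 3: consonant
  'b' at position 4: consonant
  'j' at position 5: consonant
  'i' at position 6: vowel (running total: 2)
  'c' at position 7: consonant
  'n' at position 8: consonant
  'd' at position 9: consonant
Total vowels: 2

2


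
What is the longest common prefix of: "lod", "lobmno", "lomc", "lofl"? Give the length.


Words: lod, lobmno, lomc, lofl
  Position 0: all 'l' => match
  Position 1: all 'o' => match
  Position 2: ('d', 'b', 'm', 'f') => mismatch, stop
LCP = "lo" (length 2)

2


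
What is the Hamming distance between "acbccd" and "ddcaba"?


Comparing "acbccd" and "ddcaba" position by position:
  Position 0: 'a' vs 'd' => differ
  Position 1: 'c' vs 'd' => differ
  Position 2: 'b' vs 'c' => differ
  Position 3: 'c' vs 'a' => differ
  Position 4: 'c' vs 'b' => differ
  Position 5: 'd' vs 'a' => differ
Total differences (Hamming distance): 6

6


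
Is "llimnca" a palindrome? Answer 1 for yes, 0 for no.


Input: llimnca
Reversed: acnmill
  Compare pos 0 ('l') with pos 6 ('a'): MISMATCH
  Compare pos 1 ('l') with pos 5 ('c'): MISMATCH
  Compare pos 2 ('i') with pos 4 ('n'): MISMATCH
Result: not a palindrome

0


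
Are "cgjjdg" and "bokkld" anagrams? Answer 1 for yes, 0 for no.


Strings: "cgjjdg", "bokkld"
Sorted first:  cdggjj
Sorted second: bdkklo
Differ at position 0: 'c' vs 'b' => not anagrams

0


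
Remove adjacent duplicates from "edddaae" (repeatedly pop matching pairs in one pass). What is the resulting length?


Input: edddaae
Stack-based adjacent duplicate removal:
  Read 'e': push. Stack: e
  Read 'd': push. Stack: ed
  Read 'd': matches stack top 'd' => pop. Stack: e
  Read 'd': push. Stack: ed
  Read 'a': push. Stack: eda
  Read 'a': matches stack top 'a' => pop. Stack: ed
  Read 'e': push. Stack: ede
Final stack: "ede" (length 3)

3


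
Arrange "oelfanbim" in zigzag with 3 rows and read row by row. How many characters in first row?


Zigzag "oelfanbim" into 3 rows:
Placing characters:
  'o' => row 0
  'e' => row 1
  'l' => row 2
  'f' => row 1
  'a' => row 0
  'n' => row 1
  'b' => row 2
  'i' => row 1
  'm' => row 0
Rows:
  Row 0: "oam"
  Row 1: "efni"
  Row 2: "lb"
First row length: 3

3


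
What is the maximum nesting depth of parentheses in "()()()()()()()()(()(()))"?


Input: "()()()()()()()()(()(()))"
Tracking depth:
  Position 0 '(': depth becomes 1
  Position 1 ')': depth becomes 0
  Position 2 '(': depth becomes 1
  Position 3 ')': depth becomes 0
  Position 4 '(': depth becomes 1
  Position 5 ')': depth becomes 0
  Position 6 '(': depth becomes 1
  Position 7 ')': depth becomes 0
  Position 8 '(': depth becomes 1
  Position 9 ')': depth becomes 0
  Position 10 '(': depth becomes 1
  Position 11 ')': depth becomes 0
  Position 12 '(': depth becomes 1
  Position 13 ')': depth becomes 0
  Position 14 '(': depth becomes 1
  Position 15 ')': depth becomes 0
  Position 16 '(': depth becomes 1
  Position 17 '(': depth becomes 2
  Position 18 ')': depth becomes 1
  Position 19 '(': depth becomes 2
  Position 20 '(': depth becomes 3
  Position 21 ')': depth becomes 2
  Position 22 ')': depth becomes 1
  Position 23 ')': depth becomes 0
Maximum depth reached: 3

3


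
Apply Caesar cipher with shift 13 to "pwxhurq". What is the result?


Caesar cipher: shift "pwxhurq" by 13
  'p' (pos 15) + 13 = pos 2 = 'c'
  'w' (pos 22) + 13 = pos 9 = 'j'
  'x' (pos 23) + 13 = pos 10 = 'k'
  'h' (pos 7) + 13 = pos 20 = 'u'
  'u' (pos 20) + 13 = pos 7 = 'h'
  'r' (pos 17) + 13 = pos 4 = 'e'
  'q' (pos 16) + 13 = pos 3 = 'd'
Result: cjkuhed

cjkuhed


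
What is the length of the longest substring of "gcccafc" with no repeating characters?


Input: "gcccafc"
Sliding window (track last position of each char):
  Position 0 ('g'): window [0,0] length 1 -- new best
  Position 1 ('c'): window [0,1] length 2 -- new best
  Position 2 ('c'): repeat (last at 1), move window start to 2
  Position 2 ('c'): window [2,2] length 1
  Position 3 ('c'): repeat (last at 2), move window start to 3
  Position 3 ('c'): window [3,3] length 1
  Position 4 ('a'): window [3,4] length 2
  Position 5 ('f'): window [3,5] length 3 -- new best
  Position 6 ('c'): repeat (last at 3), move window start to 4
  Position 6 ('c'): window [4,6] length 3
Longest substring with no repeats: "caf" with length 3

3


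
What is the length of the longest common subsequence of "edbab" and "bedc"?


LCS of "edbab" and "bedc"
DP table:
           b    e    d    c
      0    0    0    0    0
  e   0    0    1    1    1
  d   0    0    1    2    2
  b   0    1    1    2    2
  a   0    1    1    2    2
  b   0    1    1    2    2
LCS length = dp[5][4] = 2

2


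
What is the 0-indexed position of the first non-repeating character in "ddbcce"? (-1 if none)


Input: ddbcce
Character frequencies:
  'b': 1
  'c': 2
  'd': 2
  'e': 1
Scanning left to right for freq == 1:
  Position 0 ('d'): freq=2, skip
  Position 1 ('d'): freq=2, skip
  Position 2 ('b'): unique! => answer = 2

2


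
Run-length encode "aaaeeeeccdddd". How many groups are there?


Input: aaaeeeeccdddd
Scanning for consecutive runs:
  Group 1: 'a' x 3 (positions 0-2)
  Group 2: 'e' x 4 (positions 3-6)
  Group 3: 'c' x 2 (positions 7-8)
  Group 4: 'd' x 4 (positions 9-12)
Total groups: 4

4


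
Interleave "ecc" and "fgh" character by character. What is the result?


Interleaving "ecc" and "fgh":
  Position 0: 'e' from first, 'f' from second => "ef"
  Position 1: 'c' from first, 'g' from second => "cg"
  Position 2: 'c' from first, 'h' from second => "ch"
Result: efcgch

efcgch


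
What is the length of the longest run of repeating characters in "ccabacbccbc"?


Input: "ccabacbccbc"
Scanning for longest run:
  Position 1 ('c'): continues run of 'c', length=2
  Position 2 ('a'): new char, reset run to 1
  Position 3 ('b'): new char, reset run to 1
  Position 4 ('a'): new char, reset run to 1
  Position 5 ('c'): new char, reset run to 1
  Position 6 ('b'): new char, reset run to 1
  Position 7 ('c'): new char, reset run to 1
  Position 8 ('c'): continues run of 'c', length=2
  Position 9 ('b'): new char, reset run to 1
  Position 10 ('c'): new char, reset run to 1
Longest run: 'c' with length 2

2


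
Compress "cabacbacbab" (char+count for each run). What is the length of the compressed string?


Input: cabacbacbab
Runs:
  'c' x 1 => "c1"
  'a' x 1 => "a1"
  'b' x 1 => "b1"
  'a' x 1 => "a1"
  'c' x 1 => "c1"
  'b' x 1 => "b1"
  'a' x 1 => "a1"
  'c' x 1 => "c1"
  'b' x 1 => "b1"
  'a' x 1 => "a1"
  'b' x 1 => "b1"
Compressed: "c1a1b1a1c1b1a1c1b1a1b1"
Compressed length: 22

22


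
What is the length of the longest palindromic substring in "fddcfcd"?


Input: "fddcfcd"
Checking substrings for palindromes:
  [2:7] "dcfcd" (len 5) => palindrome
  [3:6] "cfc" (len 3) => palindrome
  [1:3] "dd" (len 2) => palindrome
Longest palindromic substring: "dcfcd" with length 5

5


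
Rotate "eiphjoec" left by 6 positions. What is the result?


Input: "eiphjoec", rotate left by 6
First 6 characters: "eiphjo"
Remaining characters: "ec"
Concatenate remaining + first: "ec" + "eiphjo" = "eceiphjo"

eceiphjo


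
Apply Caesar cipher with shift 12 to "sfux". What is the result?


Caesar cipher: shift "sfux" by 12
  's' (pos 18) + 12 = pos 4 = 'e'
  'f' (pos 5) + 12 = pos 17 = 'r'
  'u' (pos 20) + 12 = pos 6 = 'g'
  'x' (pos 23) + 12 = pos 9 = 'j'
Result: ergj

ergj


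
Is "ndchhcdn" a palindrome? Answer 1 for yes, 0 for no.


Input: ndchhcdn
Reversed: ndchhcdn
  Compare pos 0 ('n') with pos 7 ('n'): match
  Compare pos 1 ('d') with pos 6 ('d'): match
  Compare pos 2 ('c') with pos 5 ('c'): match
  Compare pos 3 ('h') with pos 4 ('h'): match
Result: palindrome

1


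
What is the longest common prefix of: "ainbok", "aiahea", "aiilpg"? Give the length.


Words: ainbok, aiahea, aiilpg
  Position 0: all 'a' => match
  Position 1: all 'i' => match
  Position 2: ('n', 'a', 'i') => mismatch, stop
LCP = "ai" (length 2)

2


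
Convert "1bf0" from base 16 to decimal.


Input: "1bf0" in base 16
Positional expansion:
  Digit '1' (value 1) x 16^3 = 4096
  Digit 'b' (value 11) x 16^2 = 2816
  Digit 'f' (value 15) x 16^1 = 240
  Digit '0' (value 0) x 16^0 = 0
Sum = 7152

7152


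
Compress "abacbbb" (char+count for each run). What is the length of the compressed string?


Input: abacbbb
Runs:
  'a' x 1 => "a1"
  'b' x 1 => "b1"
  'a' x 1 => "a1"
  'c' x 1 => "c1"
  'b' x 3 => "b3"
Compressed: "a1b1a1c1b3"
Compressed length: 10

10


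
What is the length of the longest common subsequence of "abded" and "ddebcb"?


LCS of "abded" and "ddebcb"
DP table:
           d    d    e    b    c    b
      0    0    0    0    0    0    0
  a   0    0    0    0    0    0    0
  b   0    0    0    0    1    1    1
  d   0    1    1    1    1    1    1
  e   0    1    1    2    2    2    2
  d   0    1    2    2    2    2    2
LCS length = dp[5][6] = 2

2


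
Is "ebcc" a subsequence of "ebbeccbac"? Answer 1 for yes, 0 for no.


Check if "ebcc" is a subsequence of "ebbeccbac"
Greedy scan:
  Position 0 ('e'): matches sub[0] = 'e'
  Position 1 ('b'): matches sub[1] = 'b'
  Position 2 ('b'): no match needed
  Position 3 ('e'): no match needed
  Position 4 ('c'): matches sub[2] = 'c'
  Position 5 ('c'): matches sub[3] = 'c'
  Position 6 ('b'): no match needed
  Position 7 ('a'): no match needed
  Position 8 ('c'): no match needed
All 4 characters matched => is a subsequence

1


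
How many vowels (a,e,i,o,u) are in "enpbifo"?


Input: enpbifo
Checking each character:
  'e' at position 0: vowel (running total: 1)
  'n' at position 1: consonant
  'p' at position 2: consonant
  'b' at position 3: consonant
  'i' at position 4: vowel (running total: 2)
  'f' at position 5: consonant
  'o' at position 6: vowel (running total: 3)
Total vowels: 3

3


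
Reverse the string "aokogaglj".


Input: aokogaglj
Reading characters right to left:
  Position 8: 'j'
  Position 7: 'l'
  Position 6: 'g'
  Position 5: 'a'
  Position 4: 'g'
  Position 3: 'o'
  Position 2: 'k'
  Position 1: 'o'
  Position 0: 'a'
Reversed: jlgagokoa

jlgagokoa


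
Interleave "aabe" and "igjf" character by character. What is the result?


Interleaving "aabe" and "igjf":
  Position 0: 'a' from first, 'i' from second => "ai"
  Position 1: 'a' from first, 'g' from second => "ag"
  Position 2: 'b' from first, 'j' from second => "bj"
  Position 3: 'e' from first, 'f' from second => "ef"
Result: aiagbjef

aiagbjef


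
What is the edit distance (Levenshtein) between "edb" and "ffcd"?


Computing edit distance: "edb" -> "ffcd"
DP table:
           f    f    c    d
      0    1    2    3    4
  e   1    1    2    3    4
  d   2    2    2    3    3
  b   3    3    3    3    4
Edit distance = dp[3][4] = 4

4


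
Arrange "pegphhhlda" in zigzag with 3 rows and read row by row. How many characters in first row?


Zigzag "pegphhhlda" into 3 rows:
Placing characters:
  'p' => row 0
  'e' => row 1
  'g' => row 2
  'p' => row 1
  'h' => row 0
  'h' => row 1
  'h' => row 2
  'l' => row 1
  'd' => row 0
  'a' => row 1
Rows:
  Row 0: "phd"
  Row 1: "ephla"
  Row 2: "gh"
First row length: 3

3


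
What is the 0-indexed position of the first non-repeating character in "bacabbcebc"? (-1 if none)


Input: bacabbcebc
Character frequencies:
  'a': 2
  'b': 4
  'c': 3
  'e': 1
Scanning left to right for freq == 1:
  Position 0 ('b'): freq=4, skip
  Position 1 ('a'): freq=2, skip
  Position 2 ('c'): freq=3, skip
  Position 3 ('a'): freq=2, skip
  Position 4 ('b'): freq=4, skip
  Position 5 ('b'): freq=4, skip
  Position 6 ('c'): freq=3, skip
  Position 7 ('e'): unique! => answer = 7

7


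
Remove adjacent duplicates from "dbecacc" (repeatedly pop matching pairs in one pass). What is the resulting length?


Input: dbecacc
Stack-based adjacent duplicate removal:
  Read 'd': push. Stack: d
  Read 'b': push. Stack: db
  Read 'e': push. Stack: dbe
  Read 'c': push. Stack: dbec
  Read 'a': push. Stack: dbeca
  Read 'c': push. Stack: dbecac
  Read 'c': matches stack top 'c' => pop. Stack: dbeca
Final stack: "dbeca" (length 5)

5


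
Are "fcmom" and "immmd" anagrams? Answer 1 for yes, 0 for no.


Strings: "fcmom", "immmd"
Sorted first:  cfmmo
Sorted second: dimmm
Differ at position 0: 'c' vs 'd' => not anagrams

0


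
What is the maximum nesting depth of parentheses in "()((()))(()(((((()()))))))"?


Input: "()((()))(()(((((()()))))))"
Tracking depth:
  Position 0 '(': depth becomes 1
  Position 1 ')': depth becomes 0
  Position 2 '(': depth becomes 1
  Position 3 '(': depth becomes 2
  Position 4 '(': depth becomes 3
  Position 5 ')': depth becomes 2
  Position 6 ')': depth becomes 1
  Position 7 ')': depth becomes 0
  Position 8 '(': depth becomes 1
  Position 9 '(': depth becomes 2
  Position 10 ')': depth becomes 1
  Position 11 '(': depth becomes 2
  Position 12 '(': depth becomes 3
  Position 13 '(': depth becomes 4
  Position 14 '(': depth becomes 5
  Position 15 '(': depth becomes 6
  Position 16 '(': depth becomes 7
  Position 17 ')': depth becomes 6
  Position 18 '(': depth becomes 7
  Position 19 ')': depth becomes 6
  Position 20 ')': depth becomes 5
  Position 21 ')': depth becomes 4
  Position 22 ')': depth becomes 3
  Position 23 ')': depth becomes 2
  Position 24 ')': depth becomes 1
  Position 25 ')': depth becomes 0
Maximum depth reached: 7

7


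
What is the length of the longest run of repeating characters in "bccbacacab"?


Input: "bccbacacab"
Scanning for longest run:
  Position 1 ('c'): new char, reset run to 1
  Position 2 ('c'): continues run of 'c', length=2
  Position 3 ('b'): new char, reset run to 1
  Position 4 ('a'): new char, reset run to 1
  Position 5 ('c'): new char, reset run to 1
  Position 6 ('a'): new char, reset run to 1
  Position 7 ('c'): new char, reset run to 1
  Position 8 ('a'): new char, reset run to 1
  Position 9 ('b'): new char, reset run to 1
Longest run: 'c' with length 2

2


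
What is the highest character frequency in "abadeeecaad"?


Input: abadeeecaad
Character counts:
  'a': 4
  'b': 1
  'c': 1
  'd': 2
  'e': 3
Maximum frequency: 4

4


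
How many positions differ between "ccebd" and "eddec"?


Comparing "ccebd" and "eddec" position by position:
  Position 0: 'c' vs 'e' => DIFFER
  Position 1: 'c' vs 'd' => DIFFER
  Position 2: 'e' vs 'd' => DIFFER
  Position 3: 'b' vs 'e' => DIFFER
  Position 4: 'd' vs 'c' => DIFFER
Positions that differ: 5

5


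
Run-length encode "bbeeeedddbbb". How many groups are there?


Input: bbeeeedddbbb
Scanning for consecutive runs:
  Group 1: 'b' x 2 (positions 0-1)
  Group 2: 'e' x 4 (positions 2-5)
  Group 3: 'd' x 3 (positions 6-8)
  Group 4: 'b' x 3 (positions 9-11)
Total groups: 4

4


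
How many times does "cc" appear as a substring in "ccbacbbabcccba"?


Searching for "cc" in "ccbacbbabcccba"
Scanning each position:
  Position 0: "cc" => MATCH
  Position 1: "cb" => no
  Position 2: "ba" => no
  Position 3: "ac" => no
  Position 4: "cb" => no
  Position 5: "bb" => no
  Position 6: "ba" => no
  Position 7: "ab" => no
  Position 8: "bc" => no
  Position 9: "cc" => MATCH
  Position 10: "cc" => MATCH
  Position 11: "cb" => no
  Position 12: "ba" => no
Total occurrences: 3

3


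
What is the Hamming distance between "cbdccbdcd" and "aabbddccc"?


Comparing "cbdccbdcd" and "aabbddccc" position by position:
  Position 0: 'c' vs 'a' => differ
  Position 1: 'b' vs 'a' => differ
  Position 2: 'd' vs 'b' => differ
  Position 3: 'c' vs 'b' => differ
  Position 4: 'c' vs 'd' => differ
  Position 5: 'b' vs 'd' => differ
  Position 6: 'd' vs 'c' => differ
  Position 7: 'c' vs 'c' => same
  Position 8: 'd' vs 'c' => differ
Total differences (Hamming distance): 8

8


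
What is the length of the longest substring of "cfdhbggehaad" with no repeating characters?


Input: "cfdhbggehaad"
Sliding window (track last position of each char):
  Position 0 ('c'): window [0,0] length 1 -- new best
  Position 1 ('f'): window [0,1] length 2 -- new best
  Position 2 ('d'): window [0,2] length 3 -- new best
  Position 3 ('h'): window [0,3] length 4 -- new best
  Position 4 ('b'): window [0,4] length 5 -- new best
  Position 5 ('g'): window [0,5] length 6 -- new best
  Position 6 ('g'): repeat (last at 5), move window start to 6
  Position 6 ('g'): window [6,6] length 1
  Position 7 ('e'): window [6,7] length 2
  Position 8 ('h'): window [6,8] length 3
  Position 9 ('a'): window [6,9] length 4
  Position 10 ('a'): repeat (last at 9), move window start to 10
  Position 10 ('a'): window [10,10] length 1
  Position 11 ('d'): window [10,11] length 2
Longest substring with no repeats: "cfdhbg" with length 6

6


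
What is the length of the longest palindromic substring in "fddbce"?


Input: "fddbce"
Checking substrings for palindromes:
  [1:3] "dd" (len 2) => palindrome
Longest palindromic substring: "dd" with length 2

2


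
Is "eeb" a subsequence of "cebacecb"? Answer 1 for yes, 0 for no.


Check if "eeb" is a subsequence of "cebacecb"
Greedy scan:
  Position 0 ('c'): no match needed
  Position 1 ('e'): matches sub[0] = 'e'
  Position 2 ('b'): no match needed
  Position 3 ('a'): no match needed
  Position 4 ('c'): no match needed
  Position 5 ('e'): matches sub[1] = 'e'
  Position 6 ('c'): no match needed
  Position 7 ('b'): matches sub[2] = 'b'
All 3 characters matched => is a subsequence

1


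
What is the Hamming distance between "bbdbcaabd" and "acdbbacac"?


Comparing "bbdbcaabd" and "acdbbacac" position by position:
  Position 0: 'b' vs 'a' => differ
  Position 1: 'b' vs 'c' => differ
  Position 2: 'd' vs 'd' => same
  Position 3: 'b' vs 'b' => same
  Position 4: 'c' vs 'b' => differ
  Position 5: 'a' vs 'a' => same
  Position 6: 'a' vs 'c' => differ
  Position 7: 'b' vs 'a' => differ
  Position 8: 'd' vs 'c' => differ
Total differences (Hamming distance): 6

6


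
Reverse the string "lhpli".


Input: lhpli
Reading characters right to left:
  Position 4: 'i'
  Position 3: 'l'
  Position 2: 'p'
  Position 1: 'h'
  Position 0: 'l'
Reversed: ilphl

ilphl


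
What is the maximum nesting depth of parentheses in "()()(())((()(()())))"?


Input: "()()(())((()(()())))"
Tracking depth:
  Position 0 '(': depth becomes 1
  Position 1 ')': depth becomes 0
  Position 2 '(': depth becomes 1
  Position 3 ')': depth becomes 0
  Position 4 '(': depth becomes 1
  Position 5 '(': depth becomes 2
  Position 6 ')': depth becomes 1
  Position 7 ')': depth becomes 0
  Position 8 '(': depth becomes 1
  Position 9 '(': depth becomes 2
  Position 10 '(': depth becomes 3
  Position 11 ')': depth becomes 2
  Position 12 '(': depth becomes 3
  Position 13 '(': depth becomes 4
  Position 14 ')': depth becomes 3
  Position 15 '(': depth becomes 4
  Position 16 ')': depth becomes 3
  Position 17 ')': depth becomes 2
  Position 18 ')': depth becomes 1
  Position 19 ')': depth becomes 0
Maximum depth reached: 4

4


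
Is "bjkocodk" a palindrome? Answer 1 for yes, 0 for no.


Input: bjkocodk
Reversed: kdocokjb
  Compare pos 0 ('b') with pos 7 ('k'): MISMATCH
  Compare pos 1 ('j') with pos 6 ('d'): MISMATCH
  Compare pos 2 ('k') with pos 5 ('o'): MISMATCH
  Compare pos 3 ('o') with pos 4 ('c'): MISMATCH
Result: not a palindrome

0


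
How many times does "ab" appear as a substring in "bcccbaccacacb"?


Searching for "ab" in "bcccbaccacacb"
Scanning each position:
  Position 0: "bc" => no
  Position 1: "cc" => no
  Position 2: "cc" => no
  Position 3: "cb" => no
  Position 4: "ba" => no
  Position 5: "ac" => no
  Position 6: "cc" => no
  Position 7: "ca" => no
  Position 8: "ac" => no
  Position 9: "ca" => no
  Position 10: "ac" => no
  Position 11: "cb" => no
Total occurrences: 0

0


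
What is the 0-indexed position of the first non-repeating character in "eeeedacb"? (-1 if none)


Input: eeeedacb
Character frequencies:
  'a': 1
  'b': 1
  'c': 1
  'd': 1
  'e': 4
Scanning left to right for freq == 1:
  Position 0 ('e'): freq=4, skip
  Position 1 ('e'): freq=4, skip
  Position 2 ('e'): freq=4, skip
  Position 3 ('e'): freq=4, skip
  Position 4 ('d'): unique! => answer = 4

4


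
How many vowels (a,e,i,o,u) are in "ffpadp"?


Input: ffpadp
Checking each character:
  'f' at position 0: consonant
  'f' at position 1: consonant
  'p' at position 2: consonant
  'a' at position 3: vowel (running total: 1)
  'd' at position 4: consonant
  'p' at position 5: consonant
Total vowels: 1

1


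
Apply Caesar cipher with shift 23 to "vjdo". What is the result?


Caesar cipher: shift "vjdo" by 23
  'v' (pos 21) + 23 = pos 18 = 's'
  'j' (pos 9) + 23 = pos 6 = 'g'
  'd' (pos 3) + 23 = pos 0 = 'a'
  'o' (pos 14) + 23 = pos 11 = 'l'
Result: sgal

sgal


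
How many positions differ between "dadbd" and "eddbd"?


Comparing "dadbd" and "eddbd" position by position:
  Position 0: 'd' vs 'e' => DIFFER
  Position 1: 'a' vs 'd' => DIFFER
  Position 2: 'd' vs 'd' => same
  Position 3: 'b' vs 'b' => same
  Position 4: 'd' vs 'd' => same
Positions that differ: 2

2


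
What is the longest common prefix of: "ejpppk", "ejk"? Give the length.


Words: ejpppk, ejk
  Position 0: all 'e' => match
  Position 1: all 'j' => match
  Position 2: ('p', 'k') => mismatch, stop
LCP = "ej" (length 2)

2


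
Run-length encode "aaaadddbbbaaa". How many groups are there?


Input: aaaadddbbbaaa
Scanning for consecutive runs:
  Group 1: 'a' x 4 (positions 0-3)
  Group 2: 'd' x 3 (positions 4-6)
  Group 3: 'b' x 3 (positions 7-9)
  Group 4: 'a' x 3 (positions 10-12)
Total groups: 4

4


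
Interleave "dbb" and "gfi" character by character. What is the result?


Interleaving "dbb" and "gfi":
  Position 0: 'd' from first, 'g' from second => "dg"
  Position 1: 'b' from first, 'f' from second => "bf"
  Position 2: 'b' from first, 'i' from second => "bi"
Result: dgbfbi

dgbfbi


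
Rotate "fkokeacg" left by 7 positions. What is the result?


Input: "fkokeacg", rotate left by 7
First 7 characters: "fkokeac"
Remaining characters: "g"
Concatenate remaining + first: "g" + "fkokeac" = "gfkokeac"

gfkokeac


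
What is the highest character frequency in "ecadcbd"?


Input: ecadcbd
Character counts:
  'a': 1
  'b': 1
  'c': 2
  'd': 2
  'e': 1
Maximum frequency: 2

2


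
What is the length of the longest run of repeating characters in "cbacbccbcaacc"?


Input: "cbacbccbcaacc"
Scanning for longest run:
  Position 1 ('b'): new char, reset run to 1
  Position 2 ('a'): new char, reset run to 1
  Position 3 ('c'): new char, reset run to 1
  Position 4 ('b'): new char, reset run to 1
  Position 5 ('c'): new char, reset run to 1
  Position 6 ('c'): continues run of 'c', length=2
  Position 7 ('b'): new char, reset run to 1
  Position 8 ('c'): new char, reset run to 1
  Position 9 ('a'): new char, reset run to 1
  Position 10 ('a'): continues run of 'a', length=2
  Position 11 ('c'): new char, reset run to 1
  Position 12 ('c'): continues run of 'c', length=2
Longest run: 'c' with length 2

2


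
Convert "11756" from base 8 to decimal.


Input: "11756" in base 8
Positional expansion:
  Digit '1' (value 1) x 8^4 = 4096
  Digit '1' (value 1) x 8^3 = 512
  Digit '7' (value 7) x 8^2 = 448
  Digit '5' (value 5) x 8^1 = 40
  Digit '6' (value 6) x 8^0 = 6
Sum = 5102

5102


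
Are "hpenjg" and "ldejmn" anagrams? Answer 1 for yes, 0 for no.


Strings: "hpenjg", "ldejmn"
Sorted first:  eghjnp
Sorted second: dejlmn
Differ at position 0: 'e' vs 'd' => not anagrams

0


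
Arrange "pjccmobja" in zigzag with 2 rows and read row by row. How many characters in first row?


Zigzag "pjccmobja" into 2 rows:
Placing characters:
  'p' => row 0
  'j' => row 1
  'c' => row 0
  'c' => row 1
  'm' => row 0
  'o' => row 1
  'b' => row 0
  'j' => row 1
  'a' => row 0
Rows:
  Row 0: "pcmba"
  Row 1: "jcoj"
First row length: 5

5


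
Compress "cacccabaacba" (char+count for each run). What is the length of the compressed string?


Input: cacccabaacba
Runs:
  'c' x 1 => "c1"
  'a' x 1 => "a1"
  'c' x 3 => "c3"
  'a' x 1 => "a1"
  'b' x 1 => "b1"
  'a' x 2 => "a2"
  'c' x 1 => "c1"
  'b' x 1 => "b1"
  'a' x 1 => "a1"
Compressed: "c1a1c3a1b1a2c1b1a1"
Compressed length: 18

18


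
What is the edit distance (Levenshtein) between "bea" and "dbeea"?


Computing edit distance: "bea" -> "dbeea"
DP table:
           d    b    e    e    a
      0    1    2    3    4    5
  b   1    1    1    2    3    4
  e   2    2    2    1    2    3
  a   3    3    3    2    2    2
Edit distance = dp[3][5] = 2

2


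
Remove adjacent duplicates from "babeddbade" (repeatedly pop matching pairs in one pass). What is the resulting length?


Input: babeddbade
Stack-based adjacent duplicate removal:
  Read 'b': push. Stack: b
  Read 'a': push. Stack: ba
  Read 'b': push. Stack: bab
  Read 'e': push. Stack: babe
  Read 'd': push. Stack: babed
  Read 'd': matches stack top 'd' => pop. Stack: babe
  Read 'b': push. Stack: babeb
  Read 'a': push. Stack: babeba
  Read 'd': push. Stack: babebad
  Read 'e': push. Stack: babebade
Final stack: "babebade" (length 8)

8


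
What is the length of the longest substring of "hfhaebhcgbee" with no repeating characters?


Input: "hfhaebhcgbee"
Sliding window (track last position of each char):
  Position 0 ('h'): window [0,0] length 1 -- new best
  Position 1 ('f'): window [0,1] length 2 -- new best
  Position 2 ('h'): repeat (last at 0), move window start to 1
  Position 2 ('h'): window [1,2] length 2
  Position 3 ('a'): window [1,3] length 3 -- new best
  Position 4 ('e'): window [1,4] length 4 -- new best
  Position 5 ('b'): window [1,5] length 5 -- new best
  Position 6 ('h'): repeat (last at 2), move window start to 3
  Position 6 ('h'): window [3,6] length 4
  Position 7 ('c'): window [3,7] length 5
  Position 8 ('g'): window [3,8] length 6 -- new best
  Position 9 ('b'): repeat (last at 5), move window start to 6
  Position 9 ('b'): window [6,9] length 4
  Position 10 ('e'): window [6,10] length 5
  Position 11 ('e'): repeat (last at 10), move window start to 11
  Position 11 ('e'): window [11,11] length 1
Longest substring with no repeats: "aebhcg" with length 6

6


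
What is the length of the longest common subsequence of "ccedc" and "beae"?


LCS of "ccedc" and "beae"
DP table:
           b    e    a    e
      0    0    0    0    0
  c   0    0    0    0    0
  c   0    0    0    0    0
  e   0    0    1    1    1
  d   0    0    1    1    1
  c   0    0    1    1    1
LCS length = dp[5][4] = 1

1


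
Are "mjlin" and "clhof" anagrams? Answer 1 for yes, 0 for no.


Strings: "mjlin", "clhof"
Sorted first:  ijlmn
Sorted second: cfhlo
Differ at position 0: 'i' vs 'c' => not anagrams

0


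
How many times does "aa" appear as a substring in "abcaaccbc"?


Searching for "aa" in "abcaaccbc"
Scanning each position:
  Position 0: "ab" => no
  Position 1: "bc" => no
  Position 2: "ca" => no
  Position 3: "aa" => MATCH
  Position 4: "ac" => no
  Position 5: "cc" => no
  Position 6: "cb" => no
  Position 7: "bc" => no
Total occurrences: 1

1


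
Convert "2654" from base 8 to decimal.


Input: "2654" in base 8
Positional expansion:
  Digit '2' (value 2) x 8^3 = 1024
  Digit '6' (value 6) x 8^2 = 384
  Digit '5' (value 5) x 8^1 = 40
  Digit '4' (value 4) x 8^0 = 4
Sum = 1452

1452


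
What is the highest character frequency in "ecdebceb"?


Input: ecdebceb
Character counts:
  'b': 2
  'c': 2
  'd': 1
  'e': 3
Maximum frequency: 3

3


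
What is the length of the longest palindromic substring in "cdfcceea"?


Input: "cdfcceea"
Checking substrings for palindromes:
  [3:5] "cc" (len 2) => palindrome
  [5:7] "ee" (len 2) => palindrome
Longest palindromic substring: "cc" with length 2

2


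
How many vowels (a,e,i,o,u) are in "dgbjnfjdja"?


Input: dgbjnfjdja
Checking each character:
  'd' at position 0: consonant
  'g' at position 1: consonant
  'b' at position 2: consonant
  'j' at position 3: consonant
  'n' at position 4: consonant
  'f' at position 5: consonant
  'j' at position 6: consonant
  'd' at position 7: consonant
  'j' at position 8: consonant
  'a' at position 9: vowel (running total: 1)
Total vowels: 1

1


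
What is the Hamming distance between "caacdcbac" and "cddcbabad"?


Comparing "caacdcbac" and "cddcbabad" position by position:
  Position 0: 'c' vs 'c' => same
  Position 1: 'a' vs 'd' => differ
  Position 2: 'a' vs 'd' => differ
  Position 3: 'c' vs 'c' => same
  Position 4: 'd' vs 'b' => differ
  Position 5: 'c' vs 'a' => differ
  Position 6: 'b' vs 'b' => same
  Position 7: 'a' vs 'a' => same
  Position 8: 'c' vs 'd' => differ
Total differences (Hamming distance): 5

5


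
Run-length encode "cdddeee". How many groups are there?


Input: cdddeee
Scanning for consecutive runs:
  Group 1: 'c' x 1 (positions 0-0)
  Group 2: 'd' x 3 (positions 1-3)
  Group 3: 'e' x 3 (positions 4-6)
Total groups: 3

3


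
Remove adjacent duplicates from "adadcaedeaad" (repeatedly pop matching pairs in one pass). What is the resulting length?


Input: adadcaedeaad
Stack-based adjacent duplicate removal:
  Read 'a': push. Stack: a
  Read 'd': push. Stack: ad
  Read 'a': push. Stack: ada
  Read 'd': push. Stack: adad
  Read 'c': push. Stack: adadc
  Read 'a': push. Stack: adadca
  Read 'e': push. Stack: adadcae
  Read 'd': push. Stack: adadcaed
  Read 'e': push. Stack: adadcaede
  Read 'a': push. Stack: adadcaedea
  Read 'a': matches stack top 'a' => pop. Stack: adadcaede
  Read 'd': push. Stack: adadcaeded
Final stack: "adadcaeded" (length 10)

10


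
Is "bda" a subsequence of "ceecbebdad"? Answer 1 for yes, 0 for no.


Check if "bda" is a subsequence of "ceecbebdad"
Greedy scan:
  Position 0 ('c'): no match needed
  Position 1 ('e'): no match needed
  Position 2 ('e'): no match needed
  Position 3 ('c'): no match needed
  Position 4 ('b'): matches sub[0] = 'b'
  Position 5 ('e'): no match needed
  Position 6 ('b'): no match needed
  Position 7 ('d'): matches sub[1] = 'd'
  Position 8 ('a'): matches sub[2] = 'a'
  Position 9 ('d'): no match needed
All 3 characters matched => is a subsequence

1


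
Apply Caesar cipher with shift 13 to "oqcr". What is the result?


Caesar cipher: shift "oqcr" by 13
  'o' (pos 14) + 13 = pos 1 = 'b'
  'q' (pos 16) + 13 = pos 3 = 'd'
  'c' (pos 2) + 13 = pos 15 = 'p'
  'r' (pos 17) + 13 = pos 4 = 'e'
Result: bdpe

bdpe


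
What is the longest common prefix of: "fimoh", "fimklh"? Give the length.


Words: fimoh, fimklh
  Position 0: all 'f' => match
  Position 1: all 'i' => match
  Position 2: all 'm' => match
  Position 3: ('o', 'k') => mismatch, stop
LCP = "fim" (length 3)

3


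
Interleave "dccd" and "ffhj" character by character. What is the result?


Interleaving "dccd" and "ffhj":
  Position 0: 'd' from first, 'f' from second => "df"
  Position 1: 'c' from first, 'f' from second => "cf"
  Position 2: 'c' from first, 'h' from second => "ch"
  Position 3: 'd' from first, 'j' from second => "dj"
Result: dfcfchdj

dfcfchdj


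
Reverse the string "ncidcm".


Input: ncidcm
Reading characters right to left:
  Position 5: 'm'
  Position 4: 'c'
  Position 3: 'd'
  Position 2: 'i'
  Position 1: 'c'
  Position 0: 'n'
Reversed: mcdicn

mcdicn


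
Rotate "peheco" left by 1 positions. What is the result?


Input: "peheco", rotate left by 1
First 1 characters: "p"
Remaining characters: "eheco"
Concatenate remaining + first: "eheco" + "p" = "ehecop"

ehecop


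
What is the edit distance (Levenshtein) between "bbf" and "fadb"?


Computing edit distance: "bbf" -> "fadb"
DP table:
           f    a    d    b
      0    1    2    3    4
  b   1    1    2    3    3
  b   2    2    2    3    3
  f   3    2    3    3    4
Edit distance = dp[3][4] = 4

4


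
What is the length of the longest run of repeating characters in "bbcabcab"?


Input: "bbcabcab"
Scanning for longest run:
  Position 1 ('b'): continues run of 'b', length=2
  Position 2 ('c'): new char, reset run to 1
  Position 3 ('a'): new char, reset run to 1
  Position 4 ('b'): new char, reset run to 1
  Position 5 ('c'): new char, reset run to 1
  Position 6 ('a'): new char, reset run to 1
  Position 7 ('b'): new char, reset run to 1
Longest run: 'b' with length 2

2


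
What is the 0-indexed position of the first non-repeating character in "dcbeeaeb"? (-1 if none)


Input: dcbeeaeb
Character frequencies:
  'a': 1
  'b': 2
  'c': 1
  'd': 1
  'e': 3
Scanning left to right for freq == 1:
  Position 0 ('d'): unique! => answer = 0

0


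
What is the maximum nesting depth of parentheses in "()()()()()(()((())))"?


Input: "()()()()()(()((())))"
Tracking depth:
  Position 0 '(': depth becomes 1
  Position 1 ')': depth becomes 0
  Position 2 '(': depth becomes 1
  Position 3 ')': depth becomes 0
  Position 4 '(': depth becomes 1
  Position 5 ')': depth becomes 0
  Position 6 '(': depth becomes 1
  Position 7 ')': depth becomes 0
  Position 8 '(': depth becomes 1
  Position 9 ')': depth becomes 0
  Position 10 '(': depth becomes 1
  Position 11 '(': depth becomes 2
  Position 12 ')': depth becomes 1
  Position 13 '(': depth becomes 2
  Position 14 '(': depth becomes 3
  Position 15 '(': depth becomes 4
  Position 16 ')': depth becomes 3
  Position 17 ')': depth becomes 2
  Position 18 ')': depth becomes 1
  Position 19 ')': depth becomes 0
Maximum depth reached: 4

4


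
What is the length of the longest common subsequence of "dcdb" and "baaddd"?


LCS of "dcdb" and "baaddd"
DP table:
           b    a    a    d    d    d
      0    0    0    0    0    0    0
  d   0    0    0    0    1    1    1
  c   0    0    0    0    1    1    1
  d   0    0    0    0    1    2    2
  b   0    1    1    1    1    2    2
LCS length = dp[4][6] = 2

2


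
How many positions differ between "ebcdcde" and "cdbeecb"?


Comparing "ebcdcde" and "cdbeecb" position by position:
  Position 0: 'e' vs 'c' => DIFFER
  Position 1: 'b' vs 'd' => DIFFER
  Position 2: 'c' vs 'b' => DIFFER
  Position 3: 'd' vs 'e' => DIFFER
  Position 4: 'c' vs 'e' => DIFFER
  Position 5: 'd' vs 'c' => DIFFER
  Position 6: 'e' vs 'b' => DIFFER
Positions that differ: 7

7


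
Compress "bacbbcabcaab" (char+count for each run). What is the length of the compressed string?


Input: bacbbcabcaab
Runs:
  'b' x 1 => "b1"
  'a' x 1 => "a1"
  'c' x 1 => "c1"
  'b' x 2 => "b2"
  'c' x 1 => "c1"
  'a' x 1 => "a1"
  'b' x 1 => "b1"
  'c' x 1 => "c1"
  'a' x 2 => "a2"
  'b' x 1 => "b1"
Compressed: "b1a1c1b2c1a1b1c1a2b1"
Compressed length: 20

20
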